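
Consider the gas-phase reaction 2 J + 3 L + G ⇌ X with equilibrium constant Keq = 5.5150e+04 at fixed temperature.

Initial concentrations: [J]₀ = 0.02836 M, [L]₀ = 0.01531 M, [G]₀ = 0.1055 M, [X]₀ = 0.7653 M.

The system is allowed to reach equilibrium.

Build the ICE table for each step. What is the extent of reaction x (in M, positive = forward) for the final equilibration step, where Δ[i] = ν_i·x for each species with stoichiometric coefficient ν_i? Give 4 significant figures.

Q₀ = 2.5133e+09 vs Keq = 5.5150e+04 ⇒ Q>K, reverse
Step 1:
                  J         L         G         X
  Initial   0.02836   0.01531    0.1055    0.7653
  Change     0.1025    0.1537   0.05123  -0.05123
  Equil      0.1308     0.169    0.1567    0.7141
  solve Keq expr → x = -0.05123; check Q = 5.5150e+04

x = -0.05123 M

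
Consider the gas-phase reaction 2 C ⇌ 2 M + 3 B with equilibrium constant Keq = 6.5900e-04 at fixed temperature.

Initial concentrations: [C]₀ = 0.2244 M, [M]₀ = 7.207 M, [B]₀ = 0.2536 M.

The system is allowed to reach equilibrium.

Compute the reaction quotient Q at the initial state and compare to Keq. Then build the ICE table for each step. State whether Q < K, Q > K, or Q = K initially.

Q₀ = 16.82; Q > K (proceeds reverse)

Q₀ = 16.82 vs Keq = 6.5900e-04 ⇒ Q>K, reverse
Step 1:
                    C           M           B
  Initial      0.2244       7.207      0.2536
  Change       0.1607     -0.1607     -0.2411
  Equil        0.3851       7.046     0.01253
  solve Keq expr → x = -0.08036; check Q = 6.5900e-04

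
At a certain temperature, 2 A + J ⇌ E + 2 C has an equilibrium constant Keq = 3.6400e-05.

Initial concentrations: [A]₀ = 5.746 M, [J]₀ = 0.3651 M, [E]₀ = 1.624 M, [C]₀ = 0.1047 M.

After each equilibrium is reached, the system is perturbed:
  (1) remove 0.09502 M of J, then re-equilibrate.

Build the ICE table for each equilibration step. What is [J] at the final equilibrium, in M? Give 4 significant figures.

[J]_eq = 0.3146 M

Q₀ = 0.001477 vs Keq = 3.6400e-05 ⇒ Q>K, reverse
Step 1:
                    A           J           E           C
  init          5.746      0.3651       1.624      0.1047
  Δ           0.08681      0.0434     -0.0434    -0.08681
  eq            5.833      0.4085       1.581     0.01789
  solve Keq expr → x = -0.0434; check Q = 3.6400e-05
Then remove 0.09502 M of J.
Step 2:
                    A           J           E           C
  init          5.833      0.3135       1.581     0.01789
  Δ           0.00218     0.00109    -0.00109    -0.00218
  eq            5.835      0.3146        1.58     0.01571
  solve Keq expr → x = -0.00109; check Q = 3.6400e-05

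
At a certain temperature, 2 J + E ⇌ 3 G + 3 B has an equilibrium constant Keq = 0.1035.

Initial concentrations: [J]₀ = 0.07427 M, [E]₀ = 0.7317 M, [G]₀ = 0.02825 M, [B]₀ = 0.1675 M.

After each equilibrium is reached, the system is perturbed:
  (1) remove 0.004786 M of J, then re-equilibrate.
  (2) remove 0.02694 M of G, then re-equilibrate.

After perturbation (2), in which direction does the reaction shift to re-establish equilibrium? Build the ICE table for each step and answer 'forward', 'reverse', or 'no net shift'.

Q₀ = 2.6251e-05 vs Keq = 0.1035 ⇒ Q<K, forward
Step 1:
                  J         E         G         B
  I         0.07427    0.7317   0.02825    0.1675
  C        -0.05646  -0.02823   0.08469   0.08469
  E         0.01781    0.7035    0.1129    0.2522
  solve Keq expr → x = 0.02823; check Q = 0.1035
Then remove 0.004786 M of J.
Step 2:
                  J         E         G         B
  I         0.01303    0.7035    0.1129    0.2522
  C         0.00318   0.00159  -0.00477  -0.00477
  E         0.01621    0.7051    0.1082    0.2474
  solve Keq expr → x = -0.00159; check Q = 0.1035
Then remove 0.02694 M of G.
Step 3:
                  J         E         G         B
  I         0.01621    0.7051   0.08123    0.2474
  C       -0.004017 -0.002008  0.006025  0.006025
  E         0.01219    0.7031   0.08725    0.2534
  solve Keq expr → x = 0.002008; check Q = 0.1035

Direction: forward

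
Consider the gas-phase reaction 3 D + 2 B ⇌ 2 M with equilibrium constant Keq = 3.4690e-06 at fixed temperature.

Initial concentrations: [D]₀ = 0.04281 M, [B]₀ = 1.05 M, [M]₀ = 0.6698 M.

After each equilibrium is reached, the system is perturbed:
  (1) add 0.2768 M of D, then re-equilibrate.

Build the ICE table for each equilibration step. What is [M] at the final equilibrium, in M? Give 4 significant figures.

[M]_eq = 0.004828 M

Q₀ = 5187 vs Keq = 3.4690e-06 ⇒ Q>K, reverse
Step 1:
                   D          B          M
  init       0.04281       1.05     0.6698
  Δ           0.9996     0.6664    -0.6664
  eq           1.042      1.716   0.003402
  solve Keq expr → x = -0.3332; check Q = 3.4690e-06
Then add 0.2768 M of D.
Step 2:
                   D          B          M
  init         1.319      1.716   0.003402
  Δ        -0.002139  -0.001426   0.001426
  eq           1.317      1.715   0.004828
  solve Keq expr → x = 7.1286e-04; check Q = 3.4690e-06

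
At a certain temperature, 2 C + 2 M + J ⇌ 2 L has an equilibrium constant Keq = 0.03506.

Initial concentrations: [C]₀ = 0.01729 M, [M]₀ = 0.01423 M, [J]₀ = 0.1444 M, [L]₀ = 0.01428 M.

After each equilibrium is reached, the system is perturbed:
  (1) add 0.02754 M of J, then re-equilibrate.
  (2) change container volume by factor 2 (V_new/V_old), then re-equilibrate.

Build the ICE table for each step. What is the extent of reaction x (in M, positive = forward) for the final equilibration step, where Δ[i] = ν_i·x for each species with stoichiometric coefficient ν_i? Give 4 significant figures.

x = -1.1451e-05 M

Q₀ = 2.3329e+04 vs Keq = 0.03506 ⇒ Q>K, reverse
Step 1:
                    C           M           J           L
  I           0.01729     0.01423      0.1444     0.01428
  C           0.01421     0.01421    0.007107    -0.01421
  E            0.0315     0.02844      0.1515  6.5313e-05
  solve Keq expr → x = -0.007107; check Q = 0.03506
Then add 0.02754 M of J.
Step 2:
                    C           M           J           L
  I            0.0315     0.02844       0.179  6.5313e-05
  C       -5.6609e-06 -5.6609e-06 -2.8305e-06  5.6609e-06
  E            0.0315     0.02844       0.179  7.0974e-05
  solve Keq expr → x = 2.8305e-06; check Q = 0.03506
Then change container volume by factor 2 (V_new/V_old).
Step 3:
                    C           M           J           L
  I           0.01575     0.01422     0.08952  3.5487e-05
  C        2.2901e-05  2.2901e-05  1.1451e-05 -2.2901e-05
  E           0.01577     0.01424     0.08953  1.2586e-05
  solve Keq expr → x = -1.1451e-05; check Q = 0.03506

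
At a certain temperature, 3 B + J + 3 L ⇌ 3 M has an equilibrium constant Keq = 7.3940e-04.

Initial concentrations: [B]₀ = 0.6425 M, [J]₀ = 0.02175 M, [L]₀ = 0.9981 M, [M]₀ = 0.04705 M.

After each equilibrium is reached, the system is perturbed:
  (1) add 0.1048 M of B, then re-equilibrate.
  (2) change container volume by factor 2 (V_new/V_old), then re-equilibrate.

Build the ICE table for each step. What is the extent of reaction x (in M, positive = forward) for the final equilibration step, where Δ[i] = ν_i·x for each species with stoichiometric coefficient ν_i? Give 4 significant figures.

x = -0.002121 M

Q₀ = 0.01816 vs Keq = 7.3940e-04 ⇒ Q>K, reverse
Step 1:
                  B         J         L         M
  init       0.6425   0.02175    0.9981   0.04705
  Δ         0.02754  0.009181   0.02754  -0.02754
  eq           0.67   0.03093     1.026   0.01951
  solve Keq expr → x = -0.009181; check Q = 7.3940e-04
Then add 0.1048 M of B.
Step 2:
                  B         J         L         M
  init       0.7748   0.03093     1.026   0.01951
  Δ       -0.002694 -8.9814e-04 -0.002694  0.002694
  eq         0.7721   0.03003     1.023    0.0222
  solve Keq expr → x = 8.9814e-04; check Q = 7.3940e-04
Then change container volume by factor 2 (V_new/V_old).
Step 3:
                  B         J         L         M
  init       0.3861   0.01502    0.5115    0.0111
  Δ        0.006363  0.002121  0.006363 -0.006363
  eq         0.3924   0.01714    0.5178  0.004738
  solve Keq expr → x = -0.002121; check Q = 7.3940e-04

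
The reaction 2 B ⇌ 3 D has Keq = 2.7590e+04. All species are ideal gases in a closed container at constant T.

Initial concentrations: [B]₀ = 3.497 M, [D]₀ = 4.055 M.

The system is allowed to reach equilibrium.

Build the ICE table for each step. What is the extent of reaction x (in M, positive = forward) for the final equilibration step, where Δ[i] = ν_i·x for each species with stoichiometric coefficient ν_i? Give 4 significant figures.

Q₀ = 5.452 vs Keq = 2.7590e+04 ⇒ Q<K, forward
Step 1:
                  B         D
  Initial     3.497     4.055
  Change     -3.333     4.999
  Equil       0.164     9.054
  solve Keq expr → x = 1.666; check Q = 2.7590e+04

x = 1.666 M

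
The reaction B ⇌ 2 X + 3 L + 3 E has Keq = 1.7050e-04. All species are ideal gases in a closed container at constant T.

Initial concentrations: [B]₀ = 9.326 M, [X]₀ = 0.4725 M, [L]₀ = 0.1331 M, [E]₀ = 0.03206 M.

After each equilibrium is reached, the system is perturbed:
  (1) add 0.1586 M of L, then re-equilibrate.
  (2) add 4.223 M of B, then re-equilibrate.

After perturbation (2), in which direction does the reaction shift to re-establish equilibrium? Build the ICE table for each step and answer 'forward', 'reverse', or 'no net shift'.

Direction: forward

Q₀ = 1.8601e-09 vs Keq = 1.7050e-04 ⇒ Q<K, forward
Step 1:
                  B         X         L         E
  Initial     9.326    0.4725    0.1331   0.03206
  Change    -0.1029    0.2059    0.3088    0.3088
  Equil       9.223    0.6784    0.4419    0.3409
  solve Keq expr → x = 0.1029; check Q = 1.7050e-04
Then add 0.1586 M of L.
Step 2:
                  B         X         L         E
  Initial     9.223    0.6784    0.6005    0.3409
  Change    0.01816  -0.03633  -0.05449  -0.05449
  Equil       9.241     0.642     0.546    0.2864
  solve Keq expr → x = -0.01816; check Q = 1.7050e-04
Then add 4.223 M of B.
Step 3:
                  B         X         L         E
  Initial     13.46     0.642     0.546    0.2864
  Change   -0.00714   0.01428   0.02142   0.02142
  Equil       13.46    0.6563    0.5674    0.3078
  solve Keq expr → x = 0.00714; check Q = 1.7050e-04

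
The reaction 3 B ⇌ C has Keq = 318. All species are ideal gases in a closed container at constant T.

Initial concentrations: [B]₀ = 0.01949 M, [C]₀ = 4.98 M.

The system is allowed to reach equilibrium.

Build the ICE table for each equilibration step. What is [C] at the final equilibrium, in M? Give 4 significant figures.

Q₀ = 6.7266e+05 vs Keq = 318 ⇒ Q>K, reverse
Step 1:
                  B         C
  init      0.01949      4.98
  Δ          0.2294  -0.07647
  eq         0.2489     4.904
  solve Keq expr → x = -0.07647; check Q = 318

[C]_eq = 4.904 M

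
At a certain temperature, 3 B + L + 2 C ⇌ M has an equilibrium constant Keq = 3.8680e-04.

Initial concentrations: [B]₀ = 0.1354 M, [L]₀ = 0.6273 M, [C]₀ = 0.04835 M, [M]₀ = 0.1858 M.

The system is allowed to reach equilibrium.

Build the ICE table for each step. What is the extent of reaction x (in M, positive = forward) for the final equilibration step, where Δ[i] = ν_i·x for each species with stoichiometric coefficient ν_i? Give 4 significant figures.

x = -0.1858 M

Q₀ = 5.1041e+04 vs Keq = 3.8680e-04 ⇒ Q>K, reverse
Step 1:
                   B          L          C          M
  I           0.1354     0.6273    0.04835     0.1858
  C           0.5573     0.1858     0.3716    -0.1858
  E           0.6927     0.8131     0.4199 1.8436e-05
  solve Keq expr → x = -0.1858; check Q = 3.8680e-04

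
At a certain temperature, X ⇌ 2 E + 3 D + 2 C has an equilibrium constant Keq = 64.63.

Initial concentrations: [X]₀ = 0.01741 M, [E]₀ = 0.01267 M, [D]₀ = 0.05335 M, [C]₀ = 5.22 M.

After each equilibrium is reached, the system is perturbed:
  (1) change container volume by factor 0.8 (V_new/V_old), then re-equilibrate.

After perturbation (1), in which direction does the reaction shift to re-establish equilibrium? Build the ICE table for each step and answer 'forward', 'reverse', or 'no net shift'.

Q₀ = 3.8150e-05 vs Keq = 64.63 ⇒ Q<K, forward
Step 1:
                    X           E           D           C
  I           0.01741     0.01267     0.05335        5.22
  C          -0.01741     0.03482     0.05223     0.03482
  E        1.1338e-06     0.04749      0.1056       5.255
  solve Keq expr → x = 0.01741; check Q = 64.63
Then change container volume by factor 0.8 (V_new/V_old).
Step 2:
                    X           E           D           C
  I        1.4173e-06     0.05936       0.132       6.569
  C        3.9863e-06 -7.9726e-06 -1.1959e-05 -7.9726e-06
  E        5.4036e-06     0.05935       0.132       6.569
  solve Keq expr → x = -3.9863e-06; check Q = 64.63

Direction: reverse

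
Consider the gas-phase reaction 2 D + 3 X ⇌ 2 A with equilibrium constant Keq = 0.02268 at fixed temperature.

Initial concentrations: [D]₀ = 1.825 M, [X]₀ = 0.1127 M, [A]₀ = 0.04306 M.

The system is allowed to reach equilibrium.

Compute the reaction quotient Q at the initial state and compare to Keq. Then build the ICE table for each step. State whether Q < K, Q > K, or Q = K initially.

Q₀ = 0.3889; Q > K (proceeds reverse)

Q₀ = 0.3889 vs Keq = 0.02268 ⇒ Q>K, reverse
Step 1:
                  D         X         A
  init        1.825    0.1127   0.04306
  Δ         0.02647   0.03971  -0.02647
  eq          1.851    0.1524   0.01659
  solve Keq expr → x = -0.01324; check Q = 0.02268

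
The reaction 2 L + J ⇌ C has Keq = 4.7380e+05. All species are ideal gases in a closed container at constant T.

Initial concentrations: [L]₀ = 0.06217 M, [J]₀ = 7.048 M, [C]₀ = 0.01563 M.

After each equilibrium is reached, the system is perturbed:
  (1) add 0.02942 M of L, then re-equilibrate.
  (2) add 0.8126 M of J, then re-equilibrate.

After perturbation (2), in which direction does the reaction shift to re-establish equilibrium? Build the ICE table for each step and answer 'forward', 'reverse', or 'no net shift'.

Direction: forward

Q₀ = 0.5738 vs Keq = 4.7380e+05 ⇒ Q<K, forward
Step 1:
                   L          J          C
  I          0.06217      7.048    0.01563
  C         -0.06205   -0.03103    0.03103
  E       1.1846e-04      7.017    0.04666
  solve Keq expr → x = 0.03103; check Q = 4.7380e+05
Then add 0.02942 M of L.
Step 2:
                   L          J          C
  I          0.02954      7.017    0.04666
  C          -0.0294    -0.0147     0.0147
  E       1.3599e-04      7.002    0.06136
  solve Keq expr → x = 0.0147; check Q = 4.7380e+05
Then add 0.8126 M of J.
Step 3:
                   L          J          C
  I       1.3599e-04      7.815    0.06136
  C       -7.2605e-06 -3.6303e-06 3.6303e-06
  E       1.2873e-04      7.815    0.06136
  solve Keq expr → x = 3.6303e-06; check Q = 4.7380e+05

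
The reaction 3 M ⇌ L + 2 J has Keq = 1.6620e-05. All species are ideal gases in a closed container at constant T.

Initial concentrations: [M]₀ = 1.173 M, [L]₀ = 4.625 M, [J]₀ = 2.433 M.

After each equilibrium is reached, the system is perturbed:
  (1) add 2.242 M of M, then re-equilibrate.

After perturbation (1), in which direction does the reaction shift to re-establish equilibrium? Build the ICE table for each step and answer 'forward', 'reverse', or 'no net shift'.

Q₀ = 16.96 vs Keq = 1.6620e-05 ⇒ Q>K, reverse
Step 1:
                  M         L         J
  Initial     1.173     4.625     2.433
  Change      3.615    -1.205     -2.41
  Equil       4.788      3.42   0.02309
  solve Keq expr → x = -1.205; check Q = 1.6620e-05
Then add 2.242 M of M.
Step 2:
                  M         L         J
  Initial      7.03      3.42   0.02309
  Change   -0.02656  0.008854   0.01771
  Equil       7.003     3.429    0.0408
  solve Keq expr → x = 0.008854; check Q = 1.6620e-05

Direction: forward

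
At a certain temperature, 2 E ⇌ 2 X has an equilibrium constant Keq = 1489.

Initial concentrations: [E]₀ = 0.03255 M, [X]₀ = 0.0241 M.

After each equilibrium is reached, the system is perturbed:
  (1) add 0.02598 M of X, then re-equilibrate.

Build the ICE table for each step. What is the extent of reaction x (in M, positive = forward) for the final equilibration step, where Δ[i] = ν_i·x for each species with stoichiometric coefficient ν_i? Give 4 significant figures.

x = -3.2813e-04 M

Q₀ = 0.5482 vs Keq = 1489 ⇒ Q<K, forward
Step 1:
                   E          X
  init       0.03255     0.0241
  Δ         -0.03112    0.03112
  eq        0.001431    0.05522
  solve Keq expr → x = 0.01556; check Q = 1489
Then add 0.02598 M of X.
Step 2:
                   E          X
  init      0.001431     0.0812
  Δ       6.5627e-04 -6.5627e-04
  eq        0.002087    0.08054
  solve Keq expr → x = -3.2813e-04; check Q = 1489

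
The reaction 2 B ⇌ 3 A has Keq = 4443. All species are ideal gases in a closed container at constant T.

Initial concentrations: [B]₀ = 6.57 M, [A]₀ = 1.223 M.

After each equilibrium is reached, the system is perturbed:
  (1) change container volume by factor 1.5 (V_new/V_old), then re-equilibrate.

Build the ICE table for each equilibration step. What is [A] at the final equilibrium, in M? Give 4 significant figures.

[A]_eq = 6.971 M

Q₀ = 0.04238 vs Keq = 4443 ⇒ Q<K, forward
Step 1:
                    B           A
  init           6.57       1.223
  Δ            -6.072       9.108
  eq           0.4982       10.33
  solve Keq expr → x = 3.036; check Q = 4443
Then change container volume by factor 1.5 (V_new/V_old).
Step 2:
                    B           A
  init         0.3321       6.887
  Δ          -0.05597     0.08395
  eq           0.2761       6.971
  solve Keq expr → x = 0.02798; check Q = 4443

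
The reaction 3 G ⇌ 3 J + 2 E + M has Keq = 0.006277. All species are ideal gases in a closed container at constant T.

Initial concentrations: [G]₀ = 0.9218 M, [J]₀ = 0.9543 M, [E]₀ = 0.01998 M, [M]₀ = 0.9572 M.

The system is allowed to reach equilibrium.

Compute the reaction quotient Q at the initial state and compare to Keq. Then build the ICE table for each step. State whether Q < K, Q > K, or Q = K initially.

Q₀ = 4.2397e-04 vs Keq = 0.006277 ⇒ Q<K, forward
Step 1:
                    G           J           E           M
  init         0.9218      0.9543     0.01998      0.9572
  Δ          -0.06318     0.06318     0.04212     0.02106
  eq           0.8586       1.017      0.0621      0.9783
  solve Keq expr → x = 0.02106; check Q = 0.006277

Q₀ = 4.2397e-04; Q < K (proceeds forward)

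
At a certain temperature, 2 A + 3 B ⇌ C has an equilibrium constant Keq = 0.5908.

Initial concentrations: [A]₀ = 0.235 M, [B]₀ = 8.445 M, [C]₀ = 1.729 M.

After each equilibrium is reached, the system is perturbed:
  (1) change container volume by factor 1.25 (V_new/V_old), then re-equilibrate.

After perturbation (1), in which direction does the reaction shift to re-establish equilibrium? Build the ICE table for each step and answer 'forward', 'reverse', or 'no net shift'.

Q₀ = 0.05198 vs Keq = 0.5908 ⇒ Q<K, forward
Step 1:
                  A         B         C
  init        0.235     8.445     1.729
  Δ         -0.1605   -0.2408   0.08027
  eq        0.07447     8.204     1.809
  solve Keq expr → x = 0.08027; check Q = 0.5908
Then change container volume by factor 1.25 (V_new/V_old).
Step 2:
                  A         B         C
  init      0.05958     6.563     1.447
  Δ         0.03199   0.04798  -0.01599
  eq        0.09156     6.611     1.431
  solve Keq expr → x = -0.01599; check Q = 0.5908

Direction: reverse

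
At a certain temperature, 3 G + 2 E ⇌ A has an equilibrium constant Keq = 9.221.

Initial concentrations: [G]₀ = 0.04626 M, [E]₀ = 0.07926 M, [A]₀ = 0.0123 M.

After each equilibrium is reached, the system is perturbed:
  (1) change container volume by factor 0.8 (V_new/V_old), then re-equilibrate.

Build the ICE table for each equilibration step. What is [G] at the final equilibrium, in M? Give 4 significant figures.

Q₀ = 1.9778e+04 vs Keq = 9.221 ⇒ Q>K, reverse
Step 1:
                   G          E          A
  Initial    0.04626    0.07926     0.0123
  Change     0.03673    0.02449   -0.01224
  Equil      0.08299     0.1037 5.6728e-05
  solve Keq expr → x = -0.01224; check Q = 9.221
Then change container volume by factor 0.8 (V_new/V_old).
Step 2:
                   G          E          A
  Initial     0.1037     0.1297 7.0910e-05
  Change  -3.0054e-04 -2.0036e-04 1.0018e-04
  Equil       0.1034     0.1295 1.7109e-04
  solve Keq expr → x = 1.0018e-04; check Q = 9.221

[G]_eq = 0.1034 M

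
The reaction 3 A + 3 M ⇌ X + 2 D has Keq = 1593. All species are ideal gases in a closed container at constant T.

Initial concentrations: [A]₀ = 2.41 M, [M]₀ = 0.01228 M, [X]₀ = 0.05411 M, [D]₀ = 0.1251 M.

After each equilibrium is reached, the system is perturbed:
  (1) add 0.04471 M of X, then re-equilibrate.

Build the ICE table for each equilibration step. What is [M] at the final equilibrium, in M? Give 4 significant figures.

Q₀ = 32.67 vs Keq = 1593 ⇒ Q<K, forward
Step 1:
                  A         M         X         D
  init         2.41   0.01228   0.05411    0.1251
  Δ       -0.008741 -0.008741  0.002914  0.005827
  eq          2.401  0.003539   0.05702    0.1309
  solve Keq expr → x = 0.002914; check Q = 1593
Then add 0.04471 M of X.
Step 2:
                  A         M         X         D
  init        2.401  0.003539    0.1017    0.1309
  Δ       7.3768e-04 7.3768e-04 -2.4589e-04 -4.9179e-04
  eq          2.402  0.004277    0.1015    0.1304
  solve Keq expr → x = -2.4589e-04; check Q = 1593

[M]_eq = 0.004277 M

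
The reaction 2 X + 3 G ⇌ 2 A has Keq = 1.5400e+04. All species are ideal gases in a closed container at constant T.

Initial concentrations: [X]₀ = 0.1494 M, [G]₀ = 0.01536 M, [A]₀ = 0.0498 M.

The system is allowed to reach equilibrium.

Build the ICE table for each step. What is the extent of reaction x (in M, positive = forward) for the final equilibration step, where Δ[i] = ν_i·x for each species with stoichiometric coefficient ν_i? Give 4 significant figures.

x = -0.001075 M

Q₀ = 3.0661e+04 vs Keq = 1.5400e+04 ⇒ Q>K, reverse
Step 1:
                  X         G         A
  I          0.1494   0.01536    0.0498
  C         0.00215  0.003225  -0.00215
  E          0.1516   0.01859   0.04765
  solve Keq expr → x = -0.001075; check Q = 1.5400e+04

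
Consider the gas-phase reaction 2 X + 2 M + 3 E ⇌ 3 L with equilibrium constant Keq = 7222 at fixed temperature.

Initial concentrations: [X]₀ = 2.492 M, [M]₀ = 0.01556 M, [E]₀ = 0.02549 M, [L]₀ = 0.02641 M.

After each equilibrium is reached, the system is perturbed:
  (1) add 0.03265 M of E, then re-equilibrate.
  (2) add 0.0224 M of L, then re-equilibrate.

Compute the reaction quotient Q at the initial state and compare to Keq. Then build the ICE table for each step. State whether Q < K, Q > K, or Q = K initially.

Q₀ = 739.7; Q < K (proceeds forward)

Q₀ = 739.7 vs Keq = 7222 ⇒ Q<K, forward
Step 1:
                  X         M         E         L
  init        2.492   0.01556   0.02549   0.02641
  Δ       -0.004476 -0.004476 -0.006714  0.006714
  eq          2.488   0.01108   0.01878   0.03312
  solve Keq expr → x = 0.002238; check Q = 7222
Then add 0.03265 M of E.
Step 2:
                  X         M         E         L
  init        2.488   0.01108   0.05143   0.03312
  Δ        -0.00626  -0.00626 -0.009391  0.009391
  eq          2.481  0.004824   0.04204   0.04251
  solve Keq expr → x = 0.00313; check Q = 7222
Then add 0.0224 M of L.
Step 3:
                  X         M         E         L
  init        2.481  0.004824   0.04204   0.06491
  Δ        0.002495  0.002495  0.003742 -0.003742
  eq          2.484  0.007318   0.04578   0.06117
  solve Keq expr → x = -0.001247; check Q = 7222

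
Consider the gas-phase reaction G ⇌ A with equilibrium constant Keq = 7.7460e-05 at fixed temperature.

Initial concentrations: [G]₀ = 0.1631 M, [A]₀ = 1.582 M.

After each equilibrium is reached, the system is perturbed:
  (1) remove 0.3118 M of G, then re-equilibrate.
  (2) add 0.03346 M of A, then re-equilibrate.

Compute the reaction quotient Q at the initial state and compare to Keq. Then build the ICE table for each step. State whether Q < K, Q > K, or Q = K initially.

Q₀ = 9.7; Q > K (proceeds reverse)

Q₀ = 9.7 vs Keq = 7.7460e-05 ⇒ Q>K, reverse
Step 1:
                  G         A
  I          0.1631     1.582
  C           1.582    -1.582
  E           1.745 1.3516e-04
  solve Keq expr → x = -1.582; check Q = 7.7460e-05
Then remove 0.3118 M of G.
Step 2:
                  G         A
  I           1.433 1.3516e-04
  C       2.4150e-05 -2.4150e-05
  E           1.433 1.1101e-04
  solve Keq expr → x = -2.4150e-05; check Q = 7.7460e-05
Then add 0.03346 M of A.
Step 3:
                  G         A
  I           1.433   0.03357
  C         0.03346  -0.03346
  E           1.467 1.1361e-04
  solve Keq expr → x = -0.03346; check Q = 7.7460e-05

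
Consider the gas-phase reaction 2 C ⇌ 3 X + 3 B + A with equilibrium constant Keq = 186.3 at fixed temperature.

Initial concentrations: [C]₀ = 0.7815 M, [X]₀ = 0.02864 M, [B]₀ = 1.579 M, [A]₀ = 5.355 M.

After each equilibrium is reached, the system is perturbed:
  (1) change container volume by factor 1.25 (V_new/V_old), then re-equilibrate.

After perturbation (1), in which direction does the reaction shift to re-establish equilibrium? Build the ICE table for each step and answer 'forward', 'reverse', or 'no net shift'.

Q₀ = 8.1090e-04 vs Keq = 186.3 ⇒ Q<K, forward
Step 1:
                    C           X           B           A
  init         0.7815     0.02864       1.579       5.355
  Δ           -0.4442      0.6663      0.6663      0.2221
  eq           0.3373       0.695       2.245       5.577
  solve Keq expr → x = 0.2221; check Q = 186.3
Then change container volume by factor 1.25 (V_new/V_old).
Step 2:
                    C           X           B           A
  init         0.2698       0.556       1.796       4.462
  Δ          -0.06049     0.09073     0.09073     0.03024
  eq           0.2093      0.6467       1.887       4.492
  solve Keq expr → x = 0.03024; check Q = 186.3

Direction: forward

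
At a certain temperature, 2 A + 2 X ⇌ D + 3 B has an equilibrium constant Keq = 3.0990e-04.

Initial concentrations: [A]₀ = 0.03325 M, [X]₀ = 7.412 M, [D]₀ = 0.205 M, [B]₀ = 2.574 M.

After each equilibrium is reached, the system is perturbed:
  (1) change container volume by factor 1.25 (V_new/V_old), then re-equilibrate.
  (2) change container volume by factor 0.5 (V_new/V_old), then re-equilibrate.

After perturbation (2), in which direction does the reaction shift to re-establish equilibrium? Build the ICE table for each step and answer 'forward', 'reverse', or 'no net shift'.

Direction: no net shift

Q₀ = 57.56 vs Keq = 3.0990e-04 ⇒ Q>K, reverse
Step 1:
                  A         X         D         B
  Initial   0.03325     7.412     0.205     2.574
  Change      0.409     0.409   -0.2045   -0.6135
  Equil      0.4423     7.821 4.9207e-04      1.96
  solve Keq expr → x = -0.2045; check Q = 3.0990e-04
Then change container volume by factor 1.25 (V_new/V_old).
Step 2:
                  A         X         D         B
  Initial    0.3538     6.257 3.9366e-04     1.568
  Change          0         0         0         0
  Equil      0.3538     6.257 3.9366e-04     1.568
  solve Keq expr → x = 0; check Q = 3.0990e-04
Then change container volume by factor 0.5 (V_new/V_old).
Step 3:
                  A         X         D         B
  Initial    0.7076     12.51 7.8732e-04     3.137
  Change          0         0         0         0
  Equil      0.7076     12.51 7.8732e-04     3.137
  solve Keq expr → x = 0; check Q = 3.0990e-04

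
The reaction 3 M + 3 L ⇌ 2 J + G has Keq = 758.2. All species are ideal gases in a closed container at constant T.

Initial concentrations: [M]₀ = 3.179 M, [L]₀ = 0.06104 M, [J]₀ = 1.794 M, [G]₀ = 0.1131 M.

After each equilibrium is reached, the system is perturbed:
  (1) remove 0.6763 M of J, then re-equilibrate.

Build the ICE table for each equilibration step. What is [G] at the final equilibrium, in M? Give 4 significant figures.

Q₀ = 49.82 vs Keq = 758.2 ⇒ Q<K, forward
Step 1:
                  M         L         J         G
  Initial     3.179   0.06104     1.794    0.1131
  Change   -0.03508  -0.03508   0.02339   0.01169
  Equil       3.144   0.02596     1.817    0.1248
  solve Keq expr → x = 0.01169; check Q = 758.2
Then remove 0.6763 M of J.
Step 2:
                  M         L         J         G
  Initial     3.144   0.02596     1.141    0.1248
  Change   -0.00672  -0.00672   0.00448   0.00224
  Equil       3.137   0.01924     1.146     0.127
  solve Keq expr → x = 0.00224; check Q = 758.2

[G]_eq = 0.127 M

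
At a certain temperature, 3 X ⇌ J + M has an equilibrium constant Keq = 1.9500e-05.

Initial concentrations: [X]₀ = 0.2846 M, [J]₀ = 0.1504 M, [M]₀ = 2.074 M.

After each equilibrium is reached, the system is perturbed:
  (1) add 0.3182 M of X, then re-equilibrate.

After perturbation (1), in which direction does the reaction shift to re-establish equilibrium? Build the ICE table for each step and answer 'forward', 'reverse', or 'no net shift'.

Direction: forward

Q₀ = 13.53 vs Keq = 1.9500e-05 ⇒ Q>K, reverse
Step 1:
                  X         J         M
  I          0.2846    0.1504     2.074
  C          0.4512   -0.1504   -0.1504
  E          0.7358 4.0381e-06     1.924
  solve Keq expr → x = -0.1504; check Q = 1.9500e-05
Then add 0.3182 M of X.
Step 2:
                  X         J         M
  I           1.054 4.0381e-06     1.924
  C       -2.3491e-05 7.8304e-06 7.8304e-06
  E           1.054 1.1868e-05     1.924
  solve Keq expr → x = 7.8304e-06; check Q = 1.9500e-05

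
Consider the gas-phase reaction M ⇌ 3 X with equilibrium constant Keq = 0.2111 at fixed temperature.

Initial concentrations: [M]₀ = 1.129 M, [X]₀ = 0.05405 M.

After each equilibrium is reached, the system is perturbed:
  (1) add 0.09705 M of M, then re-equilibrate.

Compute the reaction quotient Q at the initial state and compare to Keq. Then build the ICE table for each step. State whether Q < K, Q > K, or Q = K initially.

Q₀ = 1.3986e-04 vs Keq = 0.2111 ⇒ Q<K, forward
Step 1:
                   M          X
  I            1.129    0.05405
  C          -0.1772     0.5317
  E           0.9518     0.5857
  solve Keq expr → x = 0.1772; check Q = 0.2111
Then add 0.09705 M of M.
Step 2:
                   M          X
  I            1.049     0.5857
  C        -0.006035     0.0181
  E            1.043     0.6038
  solve Keq expr → x = 0.006035; check Q = 0.2111

Q₀ = 1.3986e-04; Q < K (proceeds forward)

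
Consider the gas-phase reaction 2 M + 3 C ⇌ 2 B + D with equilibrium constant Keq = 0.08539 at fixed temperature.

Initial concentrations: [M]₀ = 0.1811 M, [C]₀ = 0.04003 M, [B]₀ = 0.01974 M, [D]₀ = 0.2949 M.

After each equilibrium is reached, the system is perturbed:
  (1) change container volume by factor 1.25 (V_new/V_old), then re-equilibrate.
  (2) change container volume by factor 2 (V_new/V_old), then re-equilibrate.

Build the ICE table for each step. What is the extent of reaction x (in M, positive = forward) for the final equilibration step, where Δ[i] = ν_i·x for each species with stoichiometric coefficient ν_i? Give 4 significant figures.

Q₀ = 54.62 vs Keq = 0.08539 ⇒ Q>K, reverse
Step 1:
                   M          C          B          D
  Initial     0.1811    0.04003    0.01974     0.2949
  Change     0.01786    0.02679   -0.01786  -0.008931
  Equil        0.199    0.06682   0.001878      0.286
  solve Keq expr → x = -0.008931; check Q = 0.08539
Then change container volume by factor 1.25 (V_new/V_old).
Step 2:
                   M          C          B          D
  Initial     0.1592    0.05346   0.001502     0.2288
  Change  2.8357e-04 4.2535e-04 -2.8357e-04 -1.4178e-04
  Equil       0.1595    0.05388   0.001219     0.2286
  solve Keq expr → x = -1.4178e-04; check Q = 0.08539
Then change container volume by factor 2 (V_new/V_old).
Step 3:
                   M          C          B          D
  Initial    0.07973    0.02694 6.0943e-04     0.1143
  Change  2.9579e-04 4.4369e-04 -2.9579e-04 -1.4790e-04
  Equil      0.08002    0.02739 3.1363e-04     0.1142
  solve Keq expr → x = -1.4790e-04; check Q = 0.08539

x = -1.4790e-04 M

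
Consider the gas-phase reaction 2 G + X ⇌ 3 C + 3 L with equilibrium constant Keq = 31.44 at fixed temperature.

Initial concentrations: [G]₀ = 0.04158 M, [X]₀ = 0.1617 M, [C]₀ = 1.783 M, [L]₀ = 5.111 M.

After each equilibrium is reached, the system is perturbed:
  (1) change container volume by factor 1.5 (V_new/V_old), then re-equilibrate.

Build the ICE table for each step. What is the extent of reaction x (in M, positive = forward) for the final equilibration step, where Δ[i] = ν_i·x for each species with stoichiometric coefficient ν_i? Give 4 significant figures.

x = 0.03566 M

Q₀ = 2.7070e+06 vs Keq = 31.44 ⇒ Q>K, reverse
Step 1:
                  G         X         C         L
  Initial   0.04158    0.1617     1.783     5.111
  Change     0.7956    0.3978    -1.193    -1.193
  Equil      0.8371    0.5595    0.5897     3.918
  solve Keq expr → x = -0.3978; check Q = 31.44
Then change container volume by factor 1.5 (V_new/V_old).
Step 2:
                  G         X         C         L
  Initial    0.5581     0.373    0.3931     2.612
  Change   -0.07131  -0.03566     0.107     0.107
  Equil      0.4868    0.3373    0.5001     2.719
  solve Keq expr → x = 0.03566; check Q = 31.44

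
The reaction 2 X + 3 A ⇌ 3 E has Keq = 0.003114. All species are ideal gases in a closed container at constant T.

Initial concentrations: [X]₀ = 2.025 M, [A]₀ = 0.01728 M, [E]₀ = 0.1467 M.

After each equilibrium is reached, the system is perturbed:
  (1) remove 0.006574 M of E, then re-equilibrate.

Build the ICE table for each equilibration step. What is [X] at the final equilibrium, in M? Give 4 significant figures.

[X]_eq = 2.098 M

Q₀ = 149.2 vs Keq = 0.003114 ⇒ Q>K, reverse
Step 1:
                  X         A         E
  init        2.025   0.01728    0.1467
  Δ         0.07667     0.115    -0.115
  eq          2.102    0.1323    0.0317
  solve Keq expr → x = -0.03833; check Q = 0.003114
Then remove 0.006574 M of E.
Step 2:
                  X         A         E
  init        2.102    0.1323   0.02512
  Δ       -0.003517 -0.005276  0.005276
  eq          2.098     0.127    0.0304
  solve Keq expr → x = 0.001759; check Q = 0.003114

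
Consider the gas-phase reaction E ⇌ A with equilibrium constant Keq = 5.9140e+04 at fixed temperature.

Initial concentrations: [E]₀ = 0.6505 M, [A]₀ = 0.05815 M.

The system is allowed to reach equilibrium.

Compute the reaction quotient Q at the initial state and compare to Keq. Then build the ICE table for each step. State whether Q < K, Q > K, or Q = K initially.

Q₀ = 0.08939; Q < K (proceeds forward)

Q₀ = 0.08939 vs Keq = 5.9140e+04 ⇒ Q<K, forward
Step 1:
                  E         A
  Initial    0.6505   0.05815
  Change    -0.6505    0.6505
  Equil   1.1982e-05    0.7086
  solve Keq expr → x = 0.6505; check Q = 5.9140e+04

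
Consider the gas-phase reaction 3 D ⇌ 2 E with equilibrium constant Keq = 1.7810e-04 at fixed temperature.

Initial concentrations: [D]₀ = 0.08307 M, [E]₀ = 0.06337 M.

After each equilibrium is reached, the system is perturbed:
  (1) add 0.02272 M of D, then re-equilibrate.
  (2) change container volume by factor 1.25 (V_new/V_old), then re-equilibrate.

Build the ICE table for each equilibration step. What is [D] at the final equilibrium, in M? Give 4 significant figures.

[D]_eq = 0.1594 M

Q₀ = 7.005 vs Keq = 1.7810e-04 ⇒ Q>K, reverse
Step 1:
                    D           E
  init        0.08307     0.06337
  Δ           0.09357    -0.06238
  eq           0.1766  9.9074e-04
  solve Keq expr → x = -0.03119; check Q = 1.7810e-04
Then add 0.02272 M of D.
Step 2:
                    D           E
  init         0.1994  9.9074e-04
  Δ       -2.9185e-04  1.9456e-04
  eq           0.1991    0.001185
  solve Keq expr → x = 9.7282e-05; check Q = 1.7810e-04
Then change container volume by factor 1.25 (V_new/V_old).
Step 3:
                    D           E
  init         0.1593  9.4825e-04
  Δ        1.4838e-04 -9.8923e-05
  eq           0.1594  8.4932e-04
  solve Keq expr → x = -4.9462e-05; check Q = 1.7810e-04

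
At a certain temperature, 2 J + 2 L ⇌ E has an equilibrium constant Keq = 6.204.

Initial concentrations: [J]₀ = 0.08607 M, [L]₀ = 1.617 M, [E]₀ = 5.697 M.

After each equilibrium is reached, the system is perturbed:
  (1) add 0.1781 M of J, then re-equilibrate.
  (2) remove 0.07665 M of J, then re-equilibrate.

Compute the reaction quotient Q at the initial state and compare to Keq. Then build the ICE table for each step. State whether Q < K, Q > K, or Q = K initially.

Q₀ = 294.1 vs Keq = 6.204 ⇒ Q>K, reverse
Step 1:
                   J          L          E
  init       0.08607      1.617      5.697
  Δ           0.3845     0.3845    -0.1923
  eq          0.4706      2.002      5.505
  solve Keq expr → x = -0.1923; check Q = 6.204
Then add 0.1781 M of J.
Step 2:
                   J          L          E
  init        0.6487      2.002      5.505
  Δ          -0.1396    -0.1396    0.06981
  eq          0.5091      1.862      5.575
  solve Keq expr → x = 0.06981; check Q = 6.204
Then remove 0.07665 M of J.
Step 3:
                   J          L          E
  init        0.4325      1.862      5.575
  Δ          0.05955    0.05955   -0.02978
  eq           0.492      1.921      5.545
  solve Keq expr → x = -0.02978; check Q = 6.204

Q₀ = 294.1; Q > K (proceeds reverse)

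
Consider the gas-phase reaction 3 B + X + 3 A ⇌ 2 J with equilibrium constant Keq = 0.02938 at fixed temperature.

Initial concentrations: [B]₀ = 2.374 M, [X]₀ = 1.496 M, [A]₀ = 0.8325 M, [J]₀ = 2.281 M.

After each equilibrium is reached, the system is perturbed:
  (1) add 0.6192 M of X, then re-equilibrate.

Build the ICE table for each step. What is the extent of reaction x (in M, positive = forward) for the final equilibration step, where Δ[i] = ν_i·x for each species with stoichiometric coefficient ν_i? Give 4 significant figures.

x = 0.02568 M

Q₀ = 0.4505 vs Keq = 0.02938 ⇒ Q>K, reverse
Step 1:
                   B          X          A          J
  I            2.374      1.496     0.8325      2.281
  C           0.5788     0.1929     0.5788    -0.3859
  E            2.953      1.689      1.411      1.895
  solve Keq expr → x = -0.1929; check Q = 0.02938
Then add 0.6192 M of X.
Step 2:
                   B          X          A          J
  I            2.953      2.308      1.411      1.895
  C         -0.07703   -0.02568   -0.07703    0.05135
  E            2.876      2.282      1.334      1.946
  solve Keq expr → x = 0.02568; check Q = 0.02938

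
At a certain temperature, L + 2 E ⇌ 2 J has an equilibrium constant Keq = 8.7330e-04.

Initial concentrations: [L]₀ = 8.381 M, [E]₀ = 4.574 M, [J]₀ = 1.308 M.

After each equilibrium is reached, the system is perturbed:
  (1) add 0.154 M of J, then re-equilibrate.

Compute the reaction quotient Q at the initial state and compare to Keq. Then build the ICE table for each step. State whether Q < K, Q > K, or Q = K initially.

Q₀ = 0.009757; Q > K (proceeds reverse)

Q₀ = 0.009757 vs Keq = 8.7330e-04 ⇒ Q>K, reverse
Step 1:
                   L          E          J
  I            8.381      4.574      1.308
  C            0.417      0.834     -0.834
  E            8.798      5.408      0.474
  solve Keq expr → x = -0.417; check Q = 8.7330e-04
Then add 0.154 M of J.
Step 2:
                   L          E          J
  I            8.798      5.408      0.628
  C          0.06991     0.1398    -0.1398
  E            8.868      5.548     0.4882
  solve Keq expr → x = -0.06991; check Q = 8.7330e-04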